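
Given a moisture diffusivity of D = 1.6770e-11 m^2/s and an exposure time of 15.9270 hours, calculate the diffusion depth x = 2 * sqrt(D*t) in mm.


t = 15.9270 hr * 3600 = 57337.2000 s
D * t = 1.6770e-11 * 57337.2000 = 9.6154e-07
x = 2 * sqrt(D*t) = 2 * sqrt(9.6154e-07) = 0.00196117 m = 1.9612 mm


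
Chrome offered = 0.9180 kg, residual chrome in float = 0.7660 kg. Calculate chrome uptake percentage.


Formula: Uptake = (offered - residual) / offered * 100
Substituting: Uptake = (0.9180 - 0.7660) / 0.9180 * 100
Result: 16.5577 %


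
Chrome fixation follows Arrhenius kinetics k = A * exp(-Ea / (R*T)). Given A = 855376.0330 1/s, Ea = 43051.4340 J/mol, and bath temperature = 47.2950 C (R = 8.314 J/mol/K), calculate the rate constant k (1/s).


T_K = T_C + 273.15 = 47.2950 + 273.15 = 320.4450 K
exponent = -Ea / (R * T_K) = -43051.4340 / (8.314 * 320.4450) = -16.1594
k = A * exp(exponent) = 855376.0330 * exp(-16.1594) = 0.0820799 1/s


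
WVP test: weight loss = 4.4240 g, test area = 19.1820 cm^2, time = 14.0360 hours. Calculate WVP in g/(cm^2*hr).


Formula: WVP = loss / (area * time)
Substituting: WVP = 4.4240 / (19.1820 * 14.0360)
Result: 0.0164315 g/(cm^2*hr)


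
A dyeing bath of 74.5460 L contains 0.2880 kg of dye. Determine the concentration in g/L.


Formula: Conc = dye_mass(kg) / volume(L) * 1000
Substituting: Conc = 0.2880 / 74.5460 * 1000
Result: 3.8634 g/L


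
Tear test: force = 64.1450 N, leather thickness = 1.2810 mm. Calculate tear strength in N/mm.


Formula: Tear strength = force / thickness
Substituting: Tear strength = 64.1450 / 1.2810
Result: 50.0742 N/mm


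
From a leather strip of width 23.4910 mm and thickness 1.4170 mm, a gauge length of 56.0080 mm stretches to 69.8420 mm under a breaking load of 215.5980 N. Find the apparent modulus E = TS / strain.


TS = F / (w * t) = 215.5980 / (23.4910 * 1.4170) = 6.4770 N/mm^2
strain = (Lf - L0) / L0 = (69.8420 - 56.0080) / 56.0080 = 0.2470
E = TS / strain = 6.4770 / 0.2470 = 26.2226 N/mm^2


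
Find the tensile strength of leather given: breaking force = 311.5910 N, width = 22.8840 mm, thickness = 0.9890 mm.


Formula: TS = force / (width * thickness)
Substituting: TS = 311.5910 / (22.8840 * 0.9890)
Result: 13.7676 N/mm^2


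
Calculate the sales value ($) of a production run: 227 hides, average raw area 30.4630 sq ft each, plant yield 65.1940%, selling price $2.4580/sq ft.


Raw_total = N * avg_area = 227 * 30.4630 = 6915.1010 sq ft
Finished = Raw_total * yield / 100 = 6915.1010 * 65.1940 / 100 = 4508.2309 sq ft
Value = Finished * price = 4508.2309 * 2.4580 = 11081.2317 $


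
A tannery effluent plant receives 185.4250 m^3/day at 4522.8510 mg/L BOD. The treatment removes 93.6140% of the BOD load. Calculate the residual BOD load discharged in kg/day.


Load_in = volume * conc / 1000 = 185.4250 * 4522.8510 / 1000 = 838.6496 kg/day
Removed = Load_in * eff / 100 = 838.6496 * 93.6140 / 100 = 785.0935 kg/day
Load_out = Load_in - Removed = 838.6496 - 785.0935 = 53.5562 kg/day


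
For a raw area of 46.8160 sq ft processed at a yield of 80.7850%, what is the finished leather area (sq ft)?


Formula: finished = raw * yield / 100
Substituting: finished = 46.8160 * 80.7850 / 100
Result: 37.8203 sq ft


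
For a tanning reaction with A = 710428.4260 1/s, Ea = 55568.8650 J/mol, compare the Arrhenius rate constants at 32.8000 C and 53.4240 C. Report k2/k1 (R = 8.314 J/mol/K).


T1 = 32.8000 + 273.15 = 305.9500 K; T2 = 53.4240 + 273.15 = 326.5740 K
k1 = A * exp(-Ea/(R*T1)) = 710428.4260 * exp(-55568.8650/(8.314*305.9500)) = 2.3118e-04 1/s
k2 = A * exp(-Ea/(R*T2)) = 710428.4260 * exp(-55568.8650/(8.314*326.5740)) = 9.1856e-04 1/s
k2/k1 = 9.1856e-04 / 2.3118e-04 = 3.9734


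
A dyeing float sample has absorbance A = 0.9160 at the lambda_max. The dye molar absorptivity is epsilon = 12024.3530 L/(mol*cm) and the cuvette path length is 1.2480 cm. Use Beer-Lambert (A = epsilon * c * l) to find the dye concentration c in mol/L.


Formula: c = A / (epsilon * l)
Substituting: c = 0.9160 / (12024.3530 * 1.2480)
Result: 6.1041e-05 mol/L


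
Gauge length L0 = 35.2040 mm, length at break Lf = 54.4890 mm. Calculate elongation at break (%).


Formula: Elongation = (Lf - L0) / L0 * 100
Substituting: Elongation = (54.4890 - 35.2040) / 35.2040 * 100
Result: 54.7807 %


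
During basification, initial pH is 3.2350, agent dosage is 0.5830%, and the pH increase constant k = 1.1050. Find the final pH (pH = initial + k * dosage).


Formula: pH_final = pH_initial + k * base_pct
Substituting: pH_final = 3.2350 + 1.1050 * 0.5830
Result: 3.8792


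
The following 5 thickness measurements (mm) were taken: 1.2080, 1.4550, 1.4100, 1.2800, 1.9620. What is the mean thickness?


Formula: Average = sum / n
Substituting: Average = 7.3150 / 5
Result: 1.4630 mm


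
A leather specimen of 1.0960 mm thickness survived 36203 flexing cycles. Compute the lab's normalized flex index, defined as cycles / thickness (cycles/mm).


Formula: Index = cycles / thickness
Substituting: Index = 36203 / 1.0960
Result: 33031.9343 cycles/mm


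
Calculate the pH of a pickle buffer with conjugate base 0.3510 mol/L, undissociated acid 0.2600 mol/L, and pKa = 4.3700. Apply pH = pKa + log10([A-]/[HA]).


ratio = [A-] / [HA] = 0.3510 / 0.2600 = 1.3500
log10(ratio) = 0.1303
pH = pKa + log10(ratio) = 4.3700 + 0.1303 = 4.5003


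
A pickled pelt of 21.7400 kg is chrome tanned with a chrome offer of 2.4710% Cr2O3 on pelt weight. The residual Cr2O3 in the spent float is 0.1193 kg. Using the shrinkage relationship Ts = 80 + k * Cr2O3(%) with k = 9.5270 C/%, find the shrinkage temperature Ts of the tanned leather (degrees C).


Offered = pelt * offer_pct / 100 = 21.7400 * 2.4710 / 100 = 0.5372 kg
Uptake = offered - residual = 0.5372 - 0.1193 = 0.4179 kg
Cr2O3% on pelt = uptake / pelt * 100 = 0.4179 / 21.7400 * 100 = 1.9222 %
Ts = 80 + k * Cr2O3% = 80 + 9.5270 * 1.9222 = 98.3132 C


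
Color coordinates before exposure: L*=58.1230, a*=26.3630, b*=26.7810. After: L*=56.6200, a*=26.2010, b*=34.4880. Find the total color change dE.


dL = -1.5030, da = -0.1620, db = 7.7070
dE = sqrt((-1.5030)^2 + (-0.1620)^2 + 7.7070^2) = 7.8539


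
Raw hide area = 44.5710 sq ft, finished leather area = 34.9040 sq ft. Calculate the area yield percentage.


Formula: Yield = finished / raw * 100
Substituting: Yield = 34.9040 / 44.5710 * 100
Result: 78.3110 %


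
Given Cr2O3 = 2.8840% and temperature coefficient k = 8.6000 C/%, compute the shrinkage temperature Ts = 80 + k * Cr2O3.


Formula: Ts = 80 + k * Cr2O3
Substituting: Ts = 80 + 8.6000 * 2.8840
Result: 104.8024 C


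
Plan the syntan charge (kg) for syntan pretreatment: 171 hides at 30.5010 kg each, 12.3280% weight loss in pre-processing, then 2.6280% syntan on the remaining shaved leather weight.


Total_raw = N * avg_wt = 171 * 30.5010 = 5215.6710 kg
Substrate = Total_raw * (1 - loss/100) = 5215.6710 * (1 - 12.3280/100) = 4572.6831 kg
Syntan = Substrate * pct / 100 = 4572.6831 * 2.6280 / 100 = 120.1701 kg


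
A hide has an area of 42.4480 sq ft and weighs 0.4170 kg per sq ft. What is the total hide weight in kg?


Formula: Weight = area * weight_per_sqft
Substituting: Weight = 42.4480 * 0.4170
Result: 17.7008 kg


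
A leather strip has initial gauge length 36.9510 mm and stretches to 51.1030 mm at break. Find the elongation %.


Formula: Elongation = (Lf - L0) / L0 * 100
Substituting: Elongation = (51.1030 - 36.9510) / 36.9510 * 100
Result: 38.2994 %


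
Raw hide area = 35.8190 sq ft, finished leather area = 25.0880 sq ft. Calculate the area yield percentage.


Formula: Yield = finished / raw * 100
Substituting: Yield = 25.0880 / 35.8190 * 100
Result: 70.0410 %


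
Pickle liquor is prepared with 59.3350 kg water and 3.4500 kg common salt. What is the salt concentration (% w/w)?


Formula: Conc = salt / (water + salt) * 100
Substituting: Conc = 3.4500 / (59.3350 + 3.4500) * 100
Result: 5.4949 %


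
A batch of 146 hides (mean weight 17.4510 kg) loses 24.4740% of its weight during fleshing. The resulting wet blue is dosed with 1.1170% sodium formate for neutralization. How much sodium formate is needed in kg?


Total_raw = N * avg_wt = 146 * 17.4510 = 2547.8460 kg
Substrate = Total_raw * (1 - loss/100) = 2547.8460 * (1 - 24.4740/100) = 1924.2862 kg
Neutralizer = Substrate * pct / 100 = 1924.2862 * 1.1170 / 100 = 21.4943 kg


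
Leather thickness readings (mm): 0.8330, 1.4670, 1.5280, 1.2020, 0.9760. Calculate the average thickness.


Formula: Average = sum / n
Substituting: Average = 6.0060 / 5
Result: 1.2012 mm


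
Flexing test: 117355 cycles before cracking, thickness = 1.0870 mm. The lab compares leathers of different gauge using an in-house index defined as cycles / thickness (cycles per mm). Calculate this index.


Formula: Index = cycles / thickness
Substituting: Index = 117355 / 1.0870
Result: 107962.2815 cycles/mm


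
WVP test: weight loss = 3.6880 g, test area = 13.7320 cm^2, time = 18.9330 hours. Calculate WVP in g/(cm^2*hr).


Formula: WVP = loss / (area * time)
Substituting: WVP = 3.6880 / (13.7320 * 18.9330)
Result: 0.0141853 g/(cm^2*hr)


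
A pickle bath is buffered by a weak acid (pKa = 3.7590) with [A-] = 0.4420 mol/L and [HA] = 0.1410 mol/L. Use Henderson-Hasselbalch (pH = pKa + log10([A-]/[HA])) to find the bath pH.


ratio = [A-] / [HA] = 0.4420 / 0.1410 = 3.1348
log10(ratio) = 0.4962
pH = pKa + log10(ratio) = 3.7590 + 0.4962 = 4.2552


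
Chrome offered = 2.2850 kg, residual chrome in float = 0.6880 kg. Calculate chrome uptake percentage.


Formula: Uptake = (offered - residual) / offered * 100
Substituting: Uptake = (2.2850 - 0.6880) / 2.2850 * 100
Result: 69.8906 %


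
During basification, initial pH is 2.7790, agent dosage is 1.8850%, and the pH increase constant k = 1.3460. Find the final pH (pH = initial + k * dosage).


Formula: pH_final = pH_initial + k * base_pct
Substituting: pH_final = 2.7790 + 1.3460 * 1.8850
Result: 5.3162


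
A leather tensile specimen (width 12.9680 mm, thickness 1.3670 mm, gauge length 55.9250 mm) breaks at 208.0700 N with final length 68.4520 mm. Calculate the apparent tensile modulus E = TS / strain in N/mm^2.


TS = F / (w * t) = 208.0700 / (12.9680 * 1.3670) = 11.7373 N/mm^2
strain = (Lf - L0) / L0 = (68.4520 - 55.9250) / 55.9250 = 0.2240
E = TS / strain = 11.7373 / 0.2240 = 52.3995 N/mm^2


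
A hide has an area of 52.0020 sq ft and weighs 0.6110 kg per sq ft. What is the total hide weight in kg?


Formula: Weight = area * weight_per_sqft
Substituting: Weight = 52.0020 * 0.6110
Result: 31.7732 kg


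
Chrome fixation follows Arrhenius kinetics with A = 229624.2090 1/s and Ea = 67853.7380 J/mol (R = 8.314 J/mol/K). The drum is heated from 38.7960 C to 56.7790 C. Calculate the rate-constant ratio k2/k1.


T1 = 38.7960 + 273.15 = 311.9460 K; T2 = 56.7790 + 273.15 = 329.9290 K
k1 = A * exp(-Ea/(R*T1)) = 229624.2090 * exp(-67853.7380/(8.314*311.9460)) = 9.9691e-07 1/s
k2 = A * exp(-Ea/(R*T2)) = 229624.2090 * exp(-67853.7380/(8.314*329.9290)) = 4.1492e-06 1/s
k2/k1 = 4.1492e-06 / 9.9691e-07 = 4.1621


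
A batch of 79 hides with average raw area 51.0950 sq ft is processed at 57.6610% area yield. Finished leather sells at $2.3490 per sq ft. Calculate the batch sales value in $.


Raw_total = N * avg_area = 79 * 51.0950 = 4036.5050 sq ft
Finished = Raw_total * yield / 100 = 4036.5050 * 57.6610 / 100 = 2327.4891 sq ft
Value = Finished * price = 2327.4891 * 2.3490 = 5467.2720 $


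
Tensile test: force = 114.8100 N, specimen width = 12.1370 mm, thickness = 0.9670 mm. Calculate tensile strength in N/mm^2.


Formula: TS = force / (width * thickness)
Substituting: TS = 114.8100 / (12.1370 * 0.9670)
Result: 9.7823 N/mm^2


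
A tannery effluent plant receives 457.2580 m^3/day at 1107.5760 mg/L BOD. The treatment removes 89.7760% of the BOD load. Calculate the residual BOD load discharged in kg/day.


Load_in = volume * conc / 1000 = 457.2580 * 1107.5760 / 1000 = 506.4480 kg/day
Removed = Load_in * eff / 100 = 506.4480 * 89.7760 / 100 = 454.6687 kg/day
Load_out = Load_in - Removed = 506.4480 - 454.6687 = 51.7792 kg/day


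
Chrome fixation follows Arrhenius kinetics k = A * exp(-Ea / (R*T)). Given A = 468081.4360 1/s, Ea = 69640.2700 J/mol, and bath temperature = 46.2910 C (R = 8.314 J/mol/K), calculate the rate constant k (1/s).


T_K = T_C + 273.15 = 46.2910 + 273.15 = 319.4410 K
exponent = -Ea / (R * T_K) = -69640.2700 / (8.314 * 319.4410) = -26.2216
k = A * exp(exponent) = 468081.4360 * exp(-26.2216) = 1.9161e-06 1/s


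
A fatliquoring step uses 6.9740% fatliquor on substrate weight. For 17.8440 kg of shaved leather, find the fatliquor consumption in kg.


Formula: Fat = substrate * pct / 100
Substituting: Fat = 17.8440 * 6.9740 / 100
Result: 1.2444 kg


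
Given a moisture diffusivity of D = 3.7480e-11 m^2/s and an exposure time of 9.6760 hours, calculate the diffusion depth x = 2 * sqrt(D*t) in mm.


t = 9.6760 hr * 3600 = 34833.6000 s
D * t = 3.7480e-11 * 34833.6000 = 1.3056e-06
x = 2 * sqrt(D*t) = 2 * sqrt(1.3056e-06) = 0.00228523 m = 2.2852 mm


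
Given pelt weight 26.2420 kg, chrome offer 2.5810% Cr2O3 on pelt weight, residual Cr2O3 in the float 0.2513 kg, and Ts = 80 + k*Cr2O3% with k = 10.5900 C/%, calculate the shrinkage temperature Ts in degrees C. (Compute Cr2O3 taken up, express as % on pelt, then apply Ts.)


Offered = pelt * offer_pct / 100 = 26.2420 * 2.5810 / 100 = 0.6773 kg
Uptake = offered - residual = 0.6773 - 0.2513 = 0.4260 kg
Cr2O3% on pelt = uptake / pelt * 100 = 0.4260 / 26.2420 * 100 = 1.6234 %
Ts = 80 + k * Cr2O3% = 80 + 10.5900 * 1.6234 = 97.1915 C


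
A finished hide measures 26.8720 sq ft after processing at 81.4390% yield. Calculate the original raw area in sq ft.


Formula: raw = finished * 100 / yield
Substituting: raw = 26.8720 * 100 / 81.4390
Result: 32.9965 sq ft


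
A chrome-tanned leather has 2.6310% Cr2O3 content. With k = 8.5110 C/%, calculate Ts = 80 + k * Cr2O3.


Formula: Ts = 80 + k * Cr2O3
Substituting: Ts = 80 + 8.5110 * 2.6310
Result: 102.3924 C


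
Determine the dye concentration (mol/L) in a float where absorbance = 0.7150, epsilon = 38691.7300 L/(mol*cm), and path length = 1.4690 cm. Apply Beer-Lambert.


Formula: c = A / (epsilon * l)
Substituting: c = 0.7150 / (38691.7300 * 1.4690)
Result: 1.2580e-05 mol/L


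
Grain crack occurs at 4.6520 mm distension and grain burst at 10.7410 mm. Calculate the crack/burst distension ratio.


Formula: Ratio = crack / burst
Substituting: Ratio = 4.6520 / 10.7410
Result: 0.4331


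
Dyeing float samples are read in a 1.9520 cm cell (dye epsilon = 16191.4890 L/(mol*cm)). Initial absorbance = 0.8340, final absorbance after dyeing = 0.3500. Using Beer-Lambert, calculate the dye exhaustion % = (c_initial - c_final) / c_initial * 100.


c_initial = A_i / (epsilon * l) = 0.8340 / (16191.4890 * 1.9520) = 2.6388e-05 mol/L
c_final = A_f / (epsilon * l) = 0.3500 / (16191.4890 * 1.9520) = 1.1074e-05 mol/L
Exhaustion = (c_initial - c_final) / c_initial * 100 = (2.6388e-05 - 1.1074e-05) / 2.6388e-05 * 100 = 58.0336 %


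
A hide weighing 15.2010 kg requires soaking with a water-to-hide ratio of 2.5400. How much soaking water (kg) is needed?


Formula: Water = hide_weight * ratio
Substituting: Water = 15.2010 * 2.5400
Result: 38.6105 kg


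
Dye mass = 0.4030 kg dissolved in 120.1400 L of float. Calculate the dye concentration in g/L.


Formula: Conc = dye_mass(kg) / volume(L) * 1000
Substituting: Conc = 0.4030 / 120.1400 * 1000
Result: 3.3544 g/L


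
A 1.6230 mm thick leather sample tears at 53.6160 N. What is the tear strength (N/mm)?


Formula: Tear strength = force / thickness
Substituting: Tear strength = 53.6160 / 1.6230
Result: 33.0351 N/mm


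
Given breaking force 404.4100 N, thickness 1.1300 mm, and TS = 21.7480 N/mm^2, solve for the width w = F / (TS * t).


Formula: w = F / (TS * t)
Substituting: w = 404.4100 / (21.7480 * 1.1300)
Result: 16.4560 mm


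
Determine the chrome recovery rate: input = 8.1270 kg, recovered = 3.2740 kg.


Formula: Recovery = recovered / input * 100
Substituting: Recovery = 3.2740 / 8.1270 * 100
Result: 40.2855 %


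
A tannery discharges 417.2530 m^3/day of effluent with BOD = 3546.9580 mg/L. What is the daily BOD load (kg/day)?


Formula: BOD_load = volume * conc / 1000
Substituting: BOD_load = 417.2530 * 3546.9580 / 1000
Result: 1479.9789 kg/day


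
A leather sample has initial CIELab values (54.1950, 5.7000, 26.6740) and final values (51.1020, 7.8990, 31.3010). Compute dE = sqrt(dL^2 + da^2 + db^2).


dL = -3.0930, da = 2.1990, db = 4.6270
dE = sqrt((-3.0930)^2 + 2.1990^2 + 4.6270^2) = 5.9843


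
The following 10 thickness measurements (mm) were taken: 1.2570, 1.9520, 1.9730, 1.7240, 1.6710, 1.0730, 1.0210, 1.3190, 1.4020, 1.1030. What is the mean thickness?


Formula: Average = sum / n
Substituting: Average = 14.4950 / 10
Result: 1.4495 mm


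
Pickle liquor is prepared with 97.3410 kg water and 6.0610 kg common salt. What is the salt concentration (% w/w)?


Formula: Conc = salt / (water + salt) * 100
Substituting: Conc = 6.0610 / (97.3410 + 6.0610) * 100
Result: 5.8616 %


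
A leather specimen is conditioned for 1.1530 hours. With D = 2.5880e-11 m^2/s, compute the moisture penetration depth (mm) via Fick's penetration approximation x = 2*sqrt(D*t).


t = 1.1530 hr * 3600 = 4150.8000 s
D * t = 2.5880e-11 * 4150.8000 = 1.0742e-07
x = 2 * sqrt(D*t) = 2 * sqrt(1.0742e-07) = 6.5551e-04 m = 0.6555 mm


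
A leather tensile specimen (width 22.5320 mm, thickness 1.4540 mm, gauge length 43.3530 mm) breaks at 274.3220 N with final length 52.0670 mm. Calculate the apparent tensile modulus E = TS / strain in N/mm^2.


TS = F / (w * t) = 274.3220 / (22.5320 * 1.4540) = 8.3733 N/mm^2
strain = (Lf - L0) / L0 = (52.0670 - 43.3530) / 43.3530 = 0.2010
E = TS / strain = 8.3733 / 0.2010 = 41.6580 N/mm^2


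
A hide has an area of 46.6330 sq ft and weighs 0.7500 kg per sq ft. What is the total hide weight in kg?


Formula: Weight = area * weight_per_sqft
Substituting: Weight = 46.6330 * 0.7500
Result: 34.9748 kg


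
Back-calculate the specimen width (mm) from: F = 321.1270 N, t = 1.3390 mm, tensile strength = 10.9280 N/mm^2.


Formula: w = F / (TS * t)
Substituting: w = 321.1270 / (10.9280 * 1.3390)
Result: 21.9460 mm


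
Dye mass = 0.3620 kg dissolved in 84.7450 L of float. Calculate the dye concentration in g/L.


Formula: Conc = dye_mass(kg) / volume(L) * 1000
Substituting: Conc = 0.3620 / 84.7450 * 1000
Result: 4.2716 g/L


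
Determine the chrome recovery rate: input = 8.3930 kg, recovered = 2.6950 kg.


Formula: Recovery = recovered / input * 100
Substituting: Recovery = 2.6950 / 8.3930 * 100
Result: 32.1101 %


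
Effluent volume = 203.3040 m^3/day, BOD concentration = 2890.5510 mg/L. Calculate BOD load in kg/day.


Formula: BOD_load = volume * conc / 1000
Substituting: BOD_load = 203.3040 * 2890.5510 / 1000
Result: 587.6606 kg/day


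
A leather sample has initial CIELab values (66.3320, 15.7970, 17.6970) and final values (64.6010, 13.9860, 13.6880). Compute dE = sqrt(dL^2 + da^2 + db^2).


dL = -1.7310, da = -1.8110, db = -4.0090
dE = sqrt((-1.7310)^2 + (-1.8110)^2 + (-4.0090)^2) = 4.7274


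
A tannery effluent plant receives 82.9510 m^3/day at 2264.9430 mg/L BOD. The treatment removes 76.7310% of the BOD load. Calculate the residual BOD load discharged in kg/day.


Load_in = volume * conc / 1000 = 82.9510 * 2264.9430 / 1000 = 187.8793 kg/day
Removed = Load_in * eff / 100 = 187.8793 * 76.7310 / 100 = 144.1617 kg/day
Load_out = Load_in - Removed = 187.8793 - 144.1617 = 43.7176 kg/day


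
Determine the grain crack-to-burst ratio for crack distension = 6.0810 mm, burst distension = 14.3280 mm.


Formula: Ratio = crack / burst
Substituting: Ratio = 6.0810 / 14.3280
Result: 0.4244


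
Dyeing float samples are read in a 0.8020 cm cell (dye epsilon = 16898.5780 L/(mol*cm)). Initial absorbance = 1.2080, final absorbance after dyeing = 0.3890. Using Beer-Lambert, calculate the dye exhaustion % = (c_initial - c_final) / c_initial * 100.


c_initial = A_i / (epsilon * l) = 1.2080 / (16898.5780 * 0.8020) = 8.9134e-05 mol/L
c_final = A_f / (epsilon * l) = 0.3890 / (16898.5780 * 0.8020) = 2.8703e-05 mol/L
Exhaustion = (c_initial - c_final) / c_initial * 100 = (8.9134e-05 - 2.8703e-05) / 8.9134e-05 * 100 = 67.7980 %


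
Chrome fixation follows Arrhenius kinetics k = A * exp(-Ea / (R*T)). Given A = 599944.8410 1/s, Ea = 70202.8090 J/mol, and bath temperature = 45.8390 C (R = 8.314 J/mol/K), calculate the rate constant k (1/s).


T_K = T_C + 273.15 = 45.8390 + 273.15 = 318.9890 K
exponent = -Ea / (R * T_K) = -70202.8090 / (8.314 * 318.9890) = -26.4709
k = A * exp(exponent) = 599944.8410 * exp(-26.4709) = 1.9140e-06 1/s


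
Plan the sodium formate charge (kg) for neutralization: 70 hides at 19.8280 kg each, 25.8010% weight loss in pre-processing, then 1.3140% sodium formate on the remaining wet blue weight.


Total_raw = N * avg_wt = 70 * 19.8280 = 1387.9600 kg
Substrate = Total_raw * (1 - loss/100) = 1387.9600 * (1 - 25.8010/100) = 1029.8524 kg
Neutralizer = Substrate * pct / 100 = 1029.8524 * 1.3140 / 100 = 13.5323 kg


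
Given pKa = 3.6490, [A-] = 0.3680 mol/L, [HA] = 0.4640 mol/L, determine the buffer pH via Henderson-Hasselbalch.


ratio = [A-] / [HA] = 0.3680 / 0.4640 = 0.7931
log10(ratio) = -0.1007
pH = pKa + log10(ratio) = 3.6490 - 0.1007 = 3.5483


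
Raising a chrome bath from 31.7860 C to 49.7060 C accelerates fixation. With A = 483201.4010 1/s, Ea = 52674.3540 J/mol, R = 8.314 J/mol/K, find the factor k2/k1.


T1 = 31.7860 + 273.15 = 304.9360 K; T2 = 49.7060 + 273.15 = 322.8560 K
k1 = A * exp(-Ea/(R*T1)) = 483201.4010 * exp(-52674.3540/(8.314*304.9360)) = 4.5797e-04 1/s
k2 = A * exp(-Ea/(R*T2)) = 483201.4010 * exp(-52674.3540/(8.314*322.8560)) = 0.00145102 1/s
k2/k1 = 0.00145102 / 4.5797e-04 = 3.1684


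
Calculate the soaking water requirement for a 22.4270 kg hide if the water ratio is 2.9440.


Formula: Water = hide_weight * ratio
Substituting: Water = 22.4270 * 2.9440
Result: 66.0251 kg


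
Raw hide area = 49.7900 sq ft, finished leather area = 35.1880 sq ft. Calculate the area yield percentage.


Formula: Yield = finished / raw * 100
Substituting: Yield = 35.1880 / 49.7900 * 100
Result: 70.6728 %


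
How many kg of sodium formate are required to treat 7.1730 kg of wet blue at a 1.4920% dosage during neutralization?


Formula: Neutralizer = substrate * pct / 100
Substituting: Neutralizer = 7.1730 * 1.4920 / 100
Result: 0.1070 kg


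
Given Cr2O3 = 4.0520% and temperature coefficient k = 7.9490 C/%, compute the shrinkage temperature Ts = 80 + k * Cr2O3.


Formula: Ts = 80 + k * Cr2O3
Substituting: Ts = 80 + 7.9490 * 4.0520
Result: 112.2093 C


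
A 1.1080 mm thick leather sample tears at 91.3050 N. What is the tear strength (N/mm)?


Formula: Tear strength = force / thickness
Substituting: Tear strength = 91.3050 / 1.1080
Result: 82.4052 N/mm


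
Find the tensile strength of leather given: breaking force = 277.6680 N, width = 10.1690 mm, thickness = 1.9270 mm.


Formula: TS = force / (width * thickness)
Substituting: TS = 277.6680 / (10.1690 * 1.9270)
Result: 14.1699 N/mm^2


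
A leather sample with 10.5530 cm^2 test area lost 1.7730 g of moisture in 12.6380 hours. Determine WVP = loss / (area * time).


Formula: WVP = loss / (area * time)
Substituting: WVP = 1.7730 / (10.5530 * 12.6380)
Result: 0.013294 g/(cm^2*hr)


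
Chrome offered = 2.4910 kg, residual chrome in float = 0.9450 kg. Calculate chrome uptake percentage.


Formula: Uptake = (offered - residual) / offered * 100
Substituting: Uptake = (2.4910 - 0.9450) / 2.4910 * 100
Result: 62.0634 %


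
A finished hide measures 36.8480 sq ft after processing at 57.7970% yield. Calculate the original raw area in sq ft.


Formula: raw = finished * 100 / yield
Substituting: raw = 36.8480 * 100 / 57.7970
Result: 63.7542 sq ft


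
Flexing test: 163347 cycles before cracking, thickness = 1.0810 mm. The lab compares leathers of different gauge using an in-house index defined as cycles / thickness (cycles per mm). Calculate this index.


Formula: Index = cycles / thickness
Substituting: Index = 163347 / 1.0810
Result: 151107.3080 cycles/mm


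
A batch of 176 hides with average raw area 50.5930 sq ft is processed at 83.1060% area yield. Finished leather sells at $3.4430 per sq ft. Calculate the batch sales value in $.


Raw_total = N * avg_area = 176 * 50.5930 = 8904.3680 sq ft
Finished = Raw_total * yield / 100 = 8904.3680 * 83.1060 / 100 = 7400.0641 sq ft
Value = Finished * price = 7400.0641 * 3.4430 = 25478.4206 $


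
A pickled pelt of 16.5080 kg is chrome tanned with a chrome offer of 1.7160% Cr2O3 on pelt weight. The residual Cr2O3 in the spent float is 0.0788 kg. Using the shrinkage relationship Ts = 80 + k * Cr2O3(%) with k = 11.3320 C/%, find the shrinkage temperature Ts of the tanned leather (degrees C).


Offered = pelt * offer_pct / 100 = 16.5080 * 1.7160 / 100 = 0.2833 kg
Uptake = offered - residual = 0.2833 - 0.0788 = 0.2045 kg
Cr2O3% on pelt = uptake / pelt * 100 = 0.2045 / 16.5080 * 100 = 1.2387 %
Ts = 80 + k * Cr2O3% = 80 + 11.3320 * 1.2387 = 94.0364 C


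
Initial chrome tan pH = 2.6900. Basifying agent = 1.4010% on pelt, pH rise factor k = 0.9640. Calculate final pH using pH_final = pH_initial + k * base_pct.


Formula: pH_final = pH_initial + k * base_pct
Substituting: pH_final = 2.6900 + 0.9640 * 1.4010
Result: 4.0406


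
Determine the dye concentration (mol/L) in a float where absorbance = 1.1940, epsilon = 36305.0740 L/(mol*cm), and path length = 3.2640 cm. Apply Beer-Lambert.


Formula: c = A / (epsilon * l)
Substituting: c = 1.1940 / (36305.0740 * 3.2640)
Result: 1.0076e-05 mol/L


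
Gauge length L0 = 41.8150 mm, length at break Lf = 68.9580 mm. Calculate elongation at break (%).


Formula: Elongation = (Lf - L0) / L0 * 100
Substituting: Elongation = (68.9580 - 41.8150) / 41.8150 * 100
Result: 64.9121 %


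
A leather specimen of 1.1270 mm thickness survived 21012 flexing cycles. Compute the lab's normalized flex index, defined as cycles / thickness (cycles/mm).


Formula: Index = cycles / thickness
Substituting: Index = 21012 / 1.1270
Result: 18644.1881 cycles/mm


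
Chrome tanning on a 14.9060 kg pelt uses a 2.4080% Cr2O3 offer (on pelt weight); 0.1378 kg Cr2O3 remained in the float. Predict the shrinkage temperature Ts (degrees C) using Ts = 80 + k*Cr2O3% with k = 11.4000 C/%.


Offered = pelt * offer_pct / 100 = 14.9060 * 2.4080 / 100 = 0.3589 kg
Uptake = offered - residual = 0.3589 - 0.1378 = 0.2211 kg
Cr2O3% on pelt = uptake / pelt * 100 = 0.2211 / 14.9060 * 100 = 1.4835 %
Ts = 80 + k * Cr2O3% = 80 + 11.4000 * 1.4835 = 96.9124 C


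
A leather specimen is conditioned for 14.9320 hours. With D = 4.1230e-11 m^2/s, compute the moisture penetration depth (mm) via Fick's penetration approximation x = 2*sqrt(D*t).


t = 14.9320 hr * 3600 = 53755.2000 s
D * t = 4.1230e-11 * 53755.2000 = 2.2163e-06
x = 2 * sqrt(D*t) = 2 * sqrt(2.2163e-06) = 0.00297747 m = 2.9775 mm


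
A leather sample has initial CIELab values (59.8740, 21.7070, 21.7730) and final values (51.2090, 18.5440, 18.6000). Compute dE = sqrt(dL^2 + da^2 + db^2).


dL = -8.6650, da = -3.1630, db = -3.1730
dE = sqrt((-8.6650)^2 + (-3.1630)^2 + (-3.1730)^2) = 9.7547


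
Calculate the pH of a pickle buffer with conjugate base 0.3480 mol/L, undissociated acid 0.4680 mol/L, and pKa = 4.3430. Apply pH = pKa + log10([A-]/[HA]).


ratio = [A-] / [HA] = 0.3480 / 0.4680 = 0.7436
log10(ratio) = -0.1287
pH = pKa + log10(ratio) = 4.3430 - 0.1287 = 4.2143


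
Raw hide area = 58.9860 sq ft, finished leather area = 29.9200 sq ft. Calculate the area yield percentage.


Formula: Yield = finished / raw * 100
Substituting: Yield = 29.9200 / 58.9860 * 100
Result: 50.7239 %


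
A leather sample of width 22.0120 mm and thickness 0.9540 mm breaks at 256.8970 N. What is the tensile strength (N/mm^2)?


Formula: TS = force / (width * thickness)
Substituting: TS = 256.8970 / (22.0120 * 0.9540)
Result: 12.2335 N/mm^2


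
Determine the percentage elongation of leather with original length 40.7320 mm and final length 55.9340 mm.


Formula: Elongation = (Lf - L0) / L0 * 100
Substituting: Elongation = (55.9340 - 40.7320) / 40.7320 * 100
Result: 37.3220 %


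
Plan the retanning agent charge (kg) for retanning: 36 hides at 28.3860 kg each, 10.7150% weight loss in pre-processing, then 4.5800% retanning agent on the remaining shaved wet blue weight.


Total_raw = N * avg_wt = 36 * 28.3860 = 1021.8960 kg
Substrate = Total_raw * (1 - loss/100) = 1021.8960 * (1 - 10.7150/100) = 912.3998 kg
Retan = Substrate * pct / 100 = 912.3998 * 4.5800 / 100 = 41.7879 kg


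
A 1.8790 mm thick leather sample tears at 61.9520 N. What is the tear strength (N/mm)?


Formula: Tear strength = force / thickness
Substituting: Tear strength = 61.9520 / 1.8790
Result: 32.9707 N/mm


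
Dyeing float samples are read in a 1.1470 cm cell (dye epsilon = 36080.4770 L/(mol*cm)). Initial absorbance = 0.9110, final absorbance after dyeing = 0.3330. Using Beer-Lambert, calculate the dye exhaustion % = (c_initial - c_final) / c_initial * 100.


c_initial = A_i / (epsilon * l) = 0.9110 / (36080.4770 * 1.1470) = 2.2013e-05 mol/L
c_final = A_f / (epsilon * l) = 0.3330 / (36080.4770 * 1.1470) = 8.0465e-06 mol/L
Exhaustion = (c_initial - c_final) / c_initial * 100 = (2.2013e-05 - 8.0465e-06) / 2.2013e-05 * 100 = 63.4468 %


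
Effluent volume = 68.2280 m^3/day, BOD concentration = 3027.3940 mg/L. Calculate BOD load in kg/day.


Formula: BOD_load = volume * conc / 1000
Substituting: BOD_load = 68.2280 * 3027.3940 / 1000
Result: 206.5530 kg/day


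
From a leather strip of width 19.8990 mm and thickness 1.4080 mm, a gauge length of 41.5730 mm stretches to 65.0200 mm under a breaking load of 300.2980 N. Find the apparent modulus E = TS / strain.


TS = F / (w * t) = 300.2980 / (19.8990 * 1.4080) = 10.7181 N/mm^2
strain = (Lf - L0) / L0 = (65.0200 - 41.5730) / 41.5730 = 0.5640
E = TS / strain = 10.7181 / 0.5640 = 19.0039 N/mm^2


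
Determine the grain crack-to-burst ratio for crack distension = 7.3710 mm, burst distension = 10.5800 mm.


Formula: Ratio = crack / burst
Substituting: Ratio = 7.3710 / 10.5800
Result: 0.6967


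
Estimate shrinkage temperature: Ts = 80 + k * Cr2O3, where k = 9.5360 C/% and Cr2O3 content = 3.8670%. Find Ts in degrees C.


Formula: Ts = 80 + k * Cr2O3
Substituting: Ts = 80 + 9.5360 * 3.8670
Result: 116.8757 C


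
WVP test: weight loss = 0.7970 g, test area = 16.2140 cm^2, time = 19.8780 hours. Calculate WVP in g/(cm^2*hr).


Formula: WVP = loss / (area * time)
Substituting: WVP = 0.7970 / (16.2140 * 19.8780)
Result: 0.00247284 g/(cm^2*hr)


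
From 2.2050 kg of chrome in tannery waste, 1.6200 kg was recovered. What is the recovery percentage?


Formula: Recovery = recovered / input * 100
Substituting: Recovery = 1.6200 / 2.2050 * 100
Result: 73.4694 %


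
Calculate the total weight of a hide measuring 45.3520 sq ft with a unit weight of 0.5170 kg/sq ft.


Formula: Weight = area * weight_per_sqft
Substituting: Weight = 45.3520 * 0.5170
Result: 23.4470 kg


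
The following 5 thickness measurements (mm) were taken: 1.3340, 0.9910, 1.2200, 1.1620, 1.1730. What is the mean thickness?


Formula: Average = sum / n
Substituting: Average = 5.8800 / 5
Result: 1.1760 mm


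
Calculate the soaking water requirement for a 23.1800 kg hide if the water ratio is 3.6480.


Formula: Water = hide_weight * ratio
Substituting: Water = 23.1800 * 3.6480
Result: 84.5606 kg


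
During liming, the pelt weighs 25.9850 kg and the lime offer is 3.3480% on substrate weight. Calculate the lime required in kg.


Formula: Lime = substrate * pct / 100
Substituting: Lime = 25.9850 * 3.3480 / 100
Result: 0.8700 kg


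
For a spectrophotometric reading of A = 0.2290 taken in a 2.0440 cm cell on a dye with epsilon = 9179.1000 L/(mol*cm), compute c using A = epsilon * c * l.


Formula: c = A / (epsilon * l)
Substituting: c = 0.2290 / (9179.1000 * 2.0440)
Result: 1.2205e-05 mol/L


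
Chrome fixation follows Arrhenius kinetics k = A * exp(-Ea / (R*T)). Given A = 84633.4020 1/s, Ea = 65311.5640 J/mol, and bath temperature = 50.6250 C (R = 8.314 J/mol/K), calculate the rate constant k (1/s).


T_K = T_C + 273.15 = 50.6250 + 273.15 = 323.7750 K
exponent = -Ea / (R * T_K) = -65311.5640 / (8.314 * 323.7750) = -24.2626
k = A * exp(exponent) = 84633.4020 * exp(-24.2626) = 2.4572e-06 1/s


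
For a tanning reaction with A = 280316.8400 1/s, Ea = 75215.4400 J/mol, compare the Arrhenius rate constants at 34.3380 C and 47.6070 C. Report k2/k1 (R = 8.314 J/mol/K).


T1 = 34.3380 + 273.15 = 307.4880 K; T2 = 47.6070 + 273.15 = 320.7570 K
k1 = A * exp(-Ea/(R*T1)) = 280316.8400 * exp(-75215.4400/(8.314*307.4880)) = 4.6767e-08 1/s
k2 = A * exp(-Ea/(R*T2)) = 280316.8400 * exp(-75215.4400/(8.314*320.7570)) = 1.5795e-07 1/s
k2/k1 = 1.5795e-07 / 4.6767e-08 = 3.3774


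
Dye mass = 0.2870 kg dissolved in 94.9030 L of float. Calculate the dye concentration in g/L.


Formula: Conc = dye_mass(kg) / volume(L) * 1000
Substituting: Conc = 0.2870 / 94.9030 * 1000
Result: 3.0241 g/L


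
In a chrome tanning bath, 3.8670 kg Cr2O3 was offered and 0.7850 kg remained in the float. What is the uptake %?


Formula: Uptake = (offered - residual) / offered * 100
Substituting: Uptake = (3.8670 - 0.7850) / 3.8670 * 100
Result: 79.7000 %


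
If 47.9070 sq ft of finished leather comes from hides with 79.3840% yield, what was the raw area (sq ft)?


Formula: raw = finished * 100 / yield
Substituting: raw = 47.9070 * 100 / 79.3840
Result: 60.3484 sq ft


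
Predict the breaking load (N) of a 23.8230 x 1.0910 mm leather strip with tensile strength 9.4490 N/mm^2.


Formula: F = TS * w * t
Substituting: F = 9.4490 * 23.8230 * 1.0910
Result: 245.5879 N


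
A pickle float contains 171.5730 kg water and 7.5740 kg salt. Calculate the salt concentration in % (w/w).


Formula: Conc = salt / (water + salt) * 100
Substituting: Conc = 7.5740 / (171.5730 + 7.5740) * 100
Result: 4.2278 %


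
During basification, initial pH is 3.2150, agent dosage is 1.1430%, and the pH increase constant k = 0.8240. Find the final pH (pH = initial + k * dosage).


Formula: pH_final = pH_initial + k * base_pct
Substituting: pH_final = 3.2150 + 0.8240 * 1.1430
Result: 4.1568


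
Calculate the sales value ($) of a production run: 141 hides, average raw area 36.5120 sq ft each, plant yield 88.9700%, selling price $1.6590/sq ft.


Raw_total = N * avg_area = 141 * 36.5120 = 5148.1920 sq ft
Finished = Raw_total * yield / 100 = 5148.1920 * 88.9700 / 100 = 4580.3464 sq ft
Value = Finished * price = 4580.3464 * 1.6590 = 7598.7947 $


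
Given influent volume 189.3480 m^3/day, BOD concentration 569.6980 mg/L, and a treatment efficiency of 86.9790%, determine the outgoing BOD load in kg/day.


Load_in = volume * conc / 1000 = 189.3480 * 569.6980 / 1000 = 107.8712 kg/day
Removed = Load_in * eff / 100 = 107.8712 * 86.9790 / 100 = 93.8253 kg/day
Load_out = Load_in - Removed = 107.8712 - 93.8253 = 14.0459 kg/day


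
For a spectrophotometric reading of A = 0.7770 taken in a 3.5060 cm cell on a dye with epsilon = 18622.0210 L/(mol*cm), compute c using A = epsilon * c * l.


Formula: c = A / (epsilon * l)
Substituting: c = 0.7770 / (18622.0210 * 3.5060)
Result: 1.1901e-05 mol/L


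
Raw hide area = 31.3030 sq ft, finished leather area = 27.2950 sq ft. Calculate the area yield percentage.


Formula: Yield = finished / raw * 100
Substituting: Yield = 27.2950 / 31.3030 * 100
Result: 87.1961 %


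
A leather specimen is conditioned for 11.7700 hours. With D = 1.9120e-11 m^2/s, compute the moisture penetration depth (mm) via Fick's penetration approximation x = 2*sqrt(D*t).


t = 11.7700 hr * 3600 = 42372.0000 s
D * t = 1.9120e-11 * 42372.0000 = 8.1015e-07
x = 2 * sqrt(D*t) = 2 * sqrt(8.1015e-07) = 0.00180017 m = 1.8002 mm


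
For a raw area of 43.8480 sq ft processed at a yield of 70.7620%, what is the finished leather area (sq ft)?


Formula: finished = raw * yield / 100
Substituting: finished = 43.8480 * 70.7620 / 100
Result: 31.0277 sq ft


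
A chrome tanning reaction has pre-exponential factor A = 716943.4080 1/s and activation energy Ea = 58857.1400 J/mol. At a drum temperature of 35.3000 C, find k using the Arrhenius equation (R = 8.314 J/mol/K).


T_K = T_C + 273.15 = 35.3000 + 273.15 = 308.4500 K
exponent = -Ea / (R * T_K) = -58857.1400 / (8.314 * 308.4500) = -22.9511
k = A * exp(exponent) = 716943.4080 * exp(-22.9511) = 7.7255e-05 1/s


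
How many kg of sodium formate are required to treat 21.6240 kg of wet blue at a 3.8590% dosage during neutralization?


Formula: Neutralizer = substrate * pct / 100
Substituting: Neutralizer = 21.6240 * 3.8590 / 100
Result: 0.8345 kg


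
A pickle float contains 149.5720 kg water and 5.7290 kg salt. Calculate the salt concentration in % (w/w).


Formula: Conc = salt / (water + salt) * 100
Substituting: Conc = 5.7290 / (149.5720 + 5.7290) * 100
Result: 3.6890 %


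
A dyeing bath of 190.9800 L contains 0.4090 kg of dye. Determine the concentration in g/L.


Formula: Conc = dye_mass(kg) / volume(L) * 1000
Substituting: Conc = 0.4090 / 190.9800 * 1000
Result: 2.1416 g/L


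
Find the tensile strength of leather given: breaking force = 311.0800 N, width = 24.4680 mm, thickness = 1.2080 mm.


Formula: TS = force / (width * thickness)
Substituting: TS = 311.0800 / (24.4680 * 1.2080)
Result: 10.5246 N/mm^2


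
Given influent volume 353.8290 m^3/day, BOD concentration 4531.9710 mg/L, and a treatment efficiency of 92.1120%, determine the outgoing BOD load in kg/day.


Load_in = volume * conc / 1000 = 353.8290 * 4531.9710 / 1000 = 1603.5428 kg/day
Removed = Load_in * eff / 100 = 1603.5428 * 92.1120 / 100 = 1477.0553 kg/day
Load_out = Load_in - Removed = 1603.5428 - 1477.0553 = 126.4875 kg/day


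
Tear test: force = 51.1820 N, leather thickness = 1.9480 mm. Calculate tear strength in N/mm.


Formula: Tear strength = force / thickness
Substituting: Tear strength = 51.1820 / 1.9480
Result: 26.2741 N/mm


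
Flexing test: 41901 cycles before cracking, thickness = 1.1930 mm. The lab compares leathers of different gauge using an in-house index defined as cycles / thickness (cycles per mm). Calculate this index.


Formula: Index = cycles / thickness
Substituting: Index = 41901 / 1.1930
Result: 35122.3806 cycles/mm


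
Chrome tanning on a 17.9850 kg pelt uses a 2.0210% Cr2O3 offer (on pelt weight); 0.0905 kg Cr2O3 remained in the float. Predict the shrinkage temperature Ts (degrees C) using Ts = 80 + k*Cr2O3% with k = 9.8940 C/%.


Offered = pelt * offer_pct / 100 = 17.9850 * 2.0210 / 100 = 0.3635 kg
Uptake = offered - residual = 0.3635 - 0.0905 = 0.2730 kg
Cr2O3% on pelt = uptake / pelt * 100 = 0.2730 / 17.9850 * 100 = 1.5178 %
Ts = 80 + k * Cr2O3% = 80 + 9.8940 * 1.5178 = 95.0171 C


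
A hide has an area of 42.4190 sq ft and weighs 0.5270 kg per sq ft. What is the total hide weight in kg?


Formula: Weight = area * weight_per_sqft
Substituting: Weight = 42.4190 * 0.5270
Result: 22.3548 kg


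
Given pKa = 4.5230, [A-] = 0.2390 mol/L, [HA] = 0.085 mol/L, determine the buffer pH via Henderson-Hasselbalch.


ratio = [A-] / [HA] = 0.2390 / 0.085 = 2.8118
log10(ratio) = 0.4490
pH = pKa + log10(ratio) = 4.5230 + 0.4490 = 4.9720


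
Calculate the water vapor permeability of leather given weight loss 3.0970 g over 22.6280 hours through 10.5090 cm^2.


Formula: WVP = loss / (area * time)
Substituting: WVP = 3.0970 / (10.5090 * 22.6280)
Result: 0.0130237 g/(cm^2*hr)
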